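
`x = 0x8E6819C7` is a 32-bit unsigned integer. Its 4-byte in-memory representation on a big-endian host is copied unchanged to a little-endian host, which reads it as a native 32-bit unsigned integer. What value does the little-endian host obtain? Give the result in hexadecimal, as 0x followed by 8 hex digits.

0xC719688E

Stored big-endian, the bytes at ascending addresses are 8E 68 19 C7.
Read back as little-endian, the first byte is least significant, giving 0xC719688E.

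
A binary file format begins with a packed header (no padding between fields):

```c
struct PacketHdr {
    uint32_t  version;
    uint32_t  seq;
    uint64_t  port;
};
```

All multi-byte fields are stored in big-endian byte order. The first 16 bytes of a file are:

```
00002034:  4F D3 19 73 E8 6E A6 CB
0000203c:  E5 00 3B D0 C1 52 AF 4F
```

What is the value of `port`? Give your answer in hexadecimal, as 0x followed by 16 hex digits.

0xE5003BD0C152AF4F

`port` follows `version` (4 B), `seq` (4 B), so it starts at offset 4 + 4 = 8 and occupies 8 bytes.
Bytes at offsets 8..15: E5 00 3B D0 C1 52 AF 4F.
Big-endian stores the most-significant byte at the lowest address.
The bytes are already most-significant first: 0xE5003BD0C152AF4F.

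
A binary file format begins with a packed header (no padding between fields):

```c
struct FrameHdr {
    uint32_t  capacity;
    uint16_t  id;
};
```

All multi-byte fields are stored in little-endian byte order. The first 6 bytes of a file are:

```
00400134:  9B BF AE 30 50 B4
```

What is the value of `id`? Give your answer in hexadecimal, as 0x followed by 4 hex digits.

0xB450

`id` follows `capacity` (4 bytes), so it starts at byte offset 4 and occupies 2 bytes.
Bytes at offsets 4..5: 50 B4.
Little-endian: lowest address holds the least-significant byte.
Reassemble most-significant byte first: B4 50 → 0xB450.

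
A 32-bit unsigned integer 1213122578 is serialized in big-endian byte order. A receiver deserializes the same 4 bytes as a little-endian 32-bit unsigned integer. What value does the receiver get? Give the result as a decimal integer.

315117128

1213122578 in 32-bit hexadecimal is 0x484EC812.
Stored big-endian, the bytes at ascending addresses are 48 4E C8 12.
Read back as little-endian, the first byte is least significant, giving 0x12C84E48.
0x12C84E48 = 315117128.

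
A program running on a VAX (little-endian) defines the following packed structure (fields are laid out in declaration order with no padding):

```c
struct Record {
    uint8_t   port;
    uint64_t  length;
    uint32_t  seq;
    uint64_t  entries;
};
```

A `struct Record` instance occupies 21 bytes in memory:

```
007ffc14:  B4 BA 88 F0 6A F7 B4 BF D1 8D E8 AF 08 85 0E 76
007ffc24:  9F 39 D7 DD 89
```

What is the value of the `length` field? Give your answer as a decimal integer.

15113997849222744250

`length` follows `port` (1 byte), so it starts at byte offset 1 and occupies 8 bytes.
Bytes at offsets 1..8: BA 88 F0 6A F7 B4 BF D1.
Little-endian stores the least-significant byte at the lowest address.
Reassemble most-significant byte first: D1 BF B4 F7 6A F0 88 BA → 0xD1BFB4F76AF088BA.
0xD1BFB4F76AF088BA = 15113997849222744250.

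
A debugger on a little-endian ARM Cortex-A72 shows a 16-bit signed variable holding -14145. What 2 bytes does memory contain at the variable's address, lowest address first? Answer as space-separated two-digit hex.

Two's complement of -14145 in 16 bits: 14145 = 0x3741; invert → 0xC8BE; add 1 → 0xC8BF.
Split into bytes (most-significant first): C8 BF.
Little-endian stores the least-significant byte at the lowest address.
So at ascending addresses the bytes are BF C8.

BF C8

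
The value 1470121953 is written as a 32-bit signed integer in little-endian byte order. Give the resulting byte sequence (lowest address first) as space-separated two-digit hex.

E1 47 A0 57

1470121953 in hexadecimal, padded to 32 bits, is 0x57A047E1.
Split into bytes (most-significant first): 57 A0 47 E1.
Little-endian: lowest address holds the least-significant byte.
So at ascending addresses the bytes are E1 47 A0 57.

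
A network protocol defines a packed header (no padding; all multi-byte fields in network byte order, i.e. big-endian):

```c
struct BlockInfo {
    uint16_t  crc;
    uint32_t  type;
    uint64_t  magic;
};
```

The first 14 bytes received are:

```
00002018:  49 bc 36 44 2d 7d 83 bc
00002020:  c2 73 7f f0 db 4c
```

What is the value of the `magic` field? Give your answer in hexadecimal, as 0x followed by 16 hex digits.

`magic` follows `crc` (2 B), `type` (4 B), so it starts at offset 2 + 4 = 6 and occupies 8 bytes.
Bytes at offsets 6..13: 83 BC C2 73 7F F0 DB 4C.
In big-endian order the high byte comes first in memory.
The bytes are already most-significant first: 0x83BCC2737FF0DB4C.

0x83BCC2737FF0DB4C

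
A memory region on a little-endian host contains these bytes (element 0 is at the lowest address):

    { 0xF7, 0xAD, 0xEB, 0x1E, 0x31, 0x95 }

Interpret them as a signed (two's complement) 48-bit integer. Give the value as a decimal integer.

In little-endian order the low byte comes first in memory.
Reassemble most-significant byte first: 95 31 1E EB AD F7 → 0x95311EEBADF7.
Top bit is set, so as a signed 48-bit value this is 0x95311EEBADF7 − 2^48 = -117436772012553.

-117436772012553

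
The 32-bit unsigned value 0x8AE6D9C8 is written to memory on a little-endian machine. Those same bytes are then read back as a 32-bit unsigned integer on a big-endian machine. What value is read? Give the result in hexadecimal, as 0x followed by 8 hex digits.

Stored little-endian, the bytes at ascending addresses are C8 D9 E6 8A.
Read back as big-endian, the last byte is least significant, giving 0xC8D9E68A.

0xC8D9E68A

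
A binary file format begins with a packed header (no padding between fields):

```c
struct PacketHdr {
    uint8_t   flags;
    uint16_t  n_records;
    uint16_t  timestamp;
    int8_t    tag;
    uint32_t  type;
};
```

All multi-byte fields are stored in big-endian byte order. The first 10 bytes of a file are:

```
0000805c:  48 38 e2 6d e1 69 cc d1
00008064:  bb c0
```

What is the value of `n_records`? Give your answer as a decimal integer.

`n_records` follows `flags` (1 byte), so it starts at byte offset 1 and occupies 2 bytes.
Bytes at offsets 1..2: 38 E2.
Big-endian stores the most-significant byte at the lowest address.
The bytes are already most-significant first: 0x38E2.
0x38E2 = 14562.

14562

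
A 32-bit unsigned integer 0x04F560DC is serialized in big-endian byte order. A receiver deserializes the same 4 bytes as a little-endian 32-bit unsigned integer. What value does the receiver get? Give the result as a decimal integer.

3697341700

Stored big-endian, the bytes at ascending addresses are 04 F5 60 DC.
Read back as little-endian, the first byte is least significant, giving 0xDC60F504.
0xDC60F504 = 3697341700.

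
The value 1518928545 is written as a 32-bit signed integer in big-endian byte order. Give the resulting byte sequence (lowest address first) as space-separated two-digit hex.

1518928545 in hexadecimal, padded to 32 bits, is 0x5A8902A1.
Split into bytes (most-significant first): 5A 89 02 A1.
Big-endian stores the most-significant byte at the lowest address.
So the memory order matches the most-significant-first order: 5A 89 02 A1.

5A 89 02 A1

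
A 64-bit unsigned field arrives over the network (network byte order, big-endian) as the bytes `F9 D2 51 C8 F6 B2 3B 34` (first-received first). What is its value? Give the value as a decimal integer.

Big-endian: lowest address holds the most-significant byte.
The bytes are already most-significant first: 0xF9D251C8F6B23B34.
0xF9D251C8F6B23B34 = 18001540584127478580.

18001540584127478580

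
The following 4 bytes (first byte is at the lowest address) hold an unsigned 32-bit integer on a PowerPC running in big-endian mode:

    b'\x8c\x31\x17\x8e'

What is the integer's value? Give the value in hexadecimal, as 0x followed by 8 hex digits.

0x8C31178E

In big-endian order the high byte comes first in memory.
The bytes are already most-significant first: 0x8C31178E.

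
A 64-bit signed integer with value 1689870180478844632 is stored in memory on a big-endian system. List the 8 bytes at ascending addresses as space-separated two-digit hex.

1689870180478844632 in hexadecimal, padded to 64 bits, is 0x17739FF9CFF77ED8.
Split into bytes (most-significant first): 17 73 9F F9 CF F7 7E D8.
In big-endian order the high byte comes first in memory.
So the memory order matches the most-significant-first order: 17 73 9F F9 CF F7 7E D8.

17 73 9F F9 CF F7 7E D8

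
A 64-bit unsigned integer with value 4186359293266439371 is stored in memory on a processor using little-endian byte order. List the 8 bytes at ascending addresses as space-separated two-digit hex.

4186359293266439371 in hexadecimal, padded to 64 bits, is 0x3A18EF98D14D2CCB.
Split into bytes (most-significant first): 3A 18 EF 98 D1 4D 2C CB.
Little-endian stores the least-significant byte at the lowest address.
So at ascending addresses the bytes are CB 2C 4D D1 98 EF 18 3A.

CB 2C 4D D1 98 EF 18 3A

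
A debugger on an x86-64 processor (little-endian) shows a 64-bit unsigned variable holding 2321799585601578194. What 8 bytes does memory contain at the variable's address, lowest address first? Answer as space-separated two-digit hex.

2321799585601578194 in hexadecimal, padded to 64 bits, is 0x2038B06BF36E64D2.
Split into bytes (most-significant first): 20 38 B0 6B F3 6E 64 D2.
Little-endian stores the least-significant byte at the lowest address.
So at ascending addresses the bytes are D2 64 6E F3 6B B0 38 20.

D2 64 6E F3 6B B0 38 20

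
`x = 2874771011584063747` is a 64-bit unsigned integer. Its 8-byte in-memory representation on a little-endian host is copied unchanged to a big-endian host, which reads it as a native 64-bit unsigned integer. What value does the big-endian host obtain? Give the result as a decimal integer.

286276526813340967

2874771011584063747 in 64-bit hexadecimal is 0x27E53D00FC0EF903.
Stored little-endian, the bytes at ascending addresses are 03 F9 0E FC 00 3D E5 27.
Read back as big-endian, the last byte is least significant, giving 0x03F90EFC003DE527.
0x03F90EFC003DE527 = 286276526813340967.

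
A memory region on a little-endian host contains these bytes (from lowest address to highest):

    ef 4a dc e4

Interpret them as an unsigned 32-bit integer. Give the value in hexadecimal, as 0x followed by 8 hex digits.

In little-endian order the low byte comes first in memory.
Reassemble most-significant byte first: E4 DC 4A EF → 0xE4DC4AEF.

0xE4DC4AEF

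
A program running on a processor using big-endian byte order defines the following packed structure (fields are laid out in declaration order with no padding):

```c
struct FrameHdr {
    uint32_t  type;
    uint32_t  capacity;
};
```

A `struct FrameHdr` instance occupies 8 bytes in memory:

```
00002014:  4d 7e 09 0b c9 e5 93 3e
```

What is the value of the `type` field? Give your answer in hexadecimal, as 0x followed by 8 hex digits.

`type` is the first field, at byte offset 0, occupying 4 bytes.
Bytes at offsets 0..3: 4D 7E 09 0B.
In big-endian order the high byte comes first in memory.
The bytes are already most-significant first: 0x4D7E090B.

0x4D7E090B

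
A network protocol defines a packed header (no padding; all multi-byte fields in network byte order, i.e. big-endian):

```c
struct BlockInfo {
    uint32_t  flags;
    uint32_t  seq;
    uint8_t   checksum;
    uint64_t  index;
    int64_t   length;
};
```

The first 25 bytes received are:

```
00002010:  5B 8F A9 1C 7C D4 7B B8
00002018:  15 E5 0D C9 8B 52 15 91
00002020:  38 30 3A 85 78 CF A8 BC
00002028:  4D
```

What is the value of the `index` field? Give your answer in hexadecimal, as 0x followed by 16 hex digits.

`index` follows `flags` (4 B), `seq` (4 B), `checksum` (1 B), so it starts at offset 4 + 4 + 1 = 9 and occupies 8 bytes.
Bytes at offsets 9..16: E5 0D C9 8B 52 15 91 38.
Big-endian: lowest address holds the most-significant byte.
The bytes are already most-significant first: 0xE50DC98B52159138.

0xE50DC98B52159138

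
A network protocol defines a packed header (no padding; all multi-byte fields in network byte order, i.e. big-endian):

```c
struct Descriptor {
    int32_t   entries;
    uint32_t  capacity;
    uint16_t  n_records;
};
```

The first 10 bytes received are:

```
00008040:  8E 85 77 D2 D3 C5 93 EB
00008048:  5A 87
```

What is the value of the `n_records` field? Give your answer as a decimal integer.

23175

`n_records` follows `entries` (4 B), `capacity` (4 B), so it starts at offset 4 + 4 = 8 and occupies 2 bytes.
Bytes at offsets 8..9: 5A 87.
Big-endian stores the most-significant byte at the lowest address.
The bytes are already most-significant first: 0x5A87.
0x5A87 = 23175.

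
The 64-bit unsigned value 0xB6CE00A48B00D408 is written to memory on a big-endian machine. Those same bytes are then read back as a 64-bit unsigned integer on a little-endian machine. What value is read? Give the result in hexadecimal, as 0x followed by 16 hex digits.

Stored big-endian, the bytes at ascending addresses are B6 CE 00 A4 8B 00 D4 08.
Read back as little-endian, the first byte is least significant, giving 0x08D4008BA400CEB6.

0x08D4008BA400CEB6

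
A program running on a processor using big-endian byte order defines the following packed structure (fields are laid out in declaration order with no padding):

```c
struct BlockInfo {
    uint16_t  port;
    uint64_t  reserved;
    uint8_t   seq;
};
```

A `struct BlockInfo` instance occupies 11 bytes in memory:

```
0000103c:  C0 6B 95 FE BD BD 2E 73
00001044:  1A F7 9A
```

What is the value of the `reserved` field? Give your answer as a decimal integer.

`reserved` follows `port` (2 bytes), so it starts at byte offset 2 and occupies 8 bytes.
Bytes at offsets 2..9: 95 FE BD BD 2E 73 1A F7.
In big-endian order the high byte comes first in memory.
The bytes are already most-significant first: 0x95FEBDBD2E731AF7.
0x95FEBDBD2E731AF7 = 10808284775961533175.

10808284775961533175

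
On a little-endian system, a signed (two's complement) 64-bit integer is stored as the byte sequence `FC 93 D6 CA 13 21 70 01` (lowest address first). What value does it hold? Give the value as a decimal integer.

103619160320676860

Little-endian stores the least-significant byte at the lowest address.
Reassemble most-significant byte first: 01 70 21 13 CA D6 93 FC → 0x01702113CAD693FC.
0x01702113CAD693FC = 103619160320676860.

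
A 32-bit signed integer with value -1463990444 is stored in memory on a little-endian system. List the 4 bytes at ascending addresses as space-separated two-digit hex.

Two's complement of -1463990444 in 32 bits: 1463990444 = 0x5742B8AC; invert → 0xA8BD4753; add 1 → 0xA8BD4754.
Split into bytes (most-significant first): A8 BD 47 54.
In little-endian order the low byte comes first in memory.
So at ascending addresses the bytes are 54 47 BD A8.

54 47 BD A8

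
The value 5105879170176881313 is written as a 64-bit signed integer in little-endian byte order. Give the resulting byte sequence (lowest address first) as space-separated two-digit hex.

A1 92 75 9C 0D BA DB 46

5105879170176881313 in hexadecimal, padded to 64 bits, is 0x46DBBA0D9C7592A1.
Split into bytes (most-significant first): 46 DB BA 0D 9C 75 92 A1.
In little-endian order the low byte comes first in memory.
So at ascending addresses the bytes are A1 92 75 9C 0D BA DB 46.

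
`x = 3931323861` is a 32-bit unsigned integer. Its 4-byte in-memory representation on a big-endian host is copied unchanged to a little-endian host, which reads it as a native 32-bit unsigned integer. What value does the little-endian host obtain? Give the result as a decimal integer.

3931323861 in 32-bit hexadecimal is 0xEA533DD5.
Stored big-endian, the bytes at ascending addresses are EA 53 3D D5.
Read back as little-endian, the first byte is least significant, giving 0xD53D53EA.
0xD53D53EA = 3577566186.

3577566186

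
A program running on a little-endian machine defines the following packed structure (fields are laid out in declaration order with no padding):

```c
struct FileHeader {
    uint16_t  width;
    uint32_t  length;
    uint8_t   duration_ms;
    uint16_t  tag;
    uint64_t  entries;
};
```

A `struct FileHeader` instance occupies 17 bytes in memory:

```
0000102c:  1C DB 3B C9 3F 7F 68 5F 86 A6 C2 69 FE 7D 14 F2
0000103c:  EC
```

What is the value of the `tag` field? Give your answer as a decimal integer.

`tag` follows `width` (2 B), `length` (4 B), `duration_ms` (1 B), so it starts at offset 2 + 4 + 1 = 7 and occupies 2 bytes.
Bytes at offsets 7..8: 5F 86.
Little-endian: lowest address holds the least-significant byte.
Reassemble most-significant byte first: 86 5F → 0x865F.
0x865F = 34399.

34399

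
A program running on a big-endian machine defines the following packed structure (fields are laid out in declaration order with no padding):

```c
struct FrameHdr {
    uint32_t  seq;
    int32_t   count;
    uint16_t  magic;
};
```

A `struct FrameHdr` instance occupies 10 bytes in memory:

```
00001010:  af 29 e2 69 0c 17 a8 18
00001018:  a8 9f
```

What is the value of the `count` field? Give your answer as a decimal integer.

`count` follows `seq` (4 bytes), so it starts at byte offset 4 and occupies 4 bytes.
Bytes at offsets 4..7: 0C 17 A8 18.
Big-endian stores the most-significant byte at the lowest address.
The bytes are already most-significant first: 0x0C17A818.
0x0C17A818 = 202876952.

202876952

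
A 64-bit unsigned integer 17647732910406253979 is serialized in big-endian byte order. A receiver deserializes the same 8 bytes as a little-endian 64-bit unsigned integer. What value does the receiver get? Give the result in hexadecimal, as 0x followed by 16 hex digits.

0x9B3DBC8F9457E9F4

17647732910406253979 in 64-bit hexadecimal is 0xF4E957948FBC3D9B.
Stored big-endian, the bytes at ascending addresses are F4 E9 57 94 8F BC 3D 9B.
Read back as little-endian, the first byte is least significant, giving 0x9B3DBC8F9457E9F4.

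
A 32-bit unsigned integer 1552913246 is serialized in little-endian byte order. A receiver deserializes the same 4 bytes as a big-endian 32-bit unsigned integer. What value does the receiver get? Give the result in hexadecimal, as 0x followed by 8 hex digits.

1552913246 in 32-bit hexadecimal is 0x5C8F935E.
Stored little-endian, the bytes at ascending addresses are 5E 93 8F 5C.
Read back as big-endian, the last byte is least significant, giving 0x5E938F5C.

0x5E938F5C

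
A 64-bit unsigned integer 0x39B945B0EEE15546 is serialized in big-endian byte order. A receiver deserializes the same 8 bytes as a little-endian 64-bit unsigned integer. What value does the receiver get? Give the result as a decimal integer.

5068205370951186745

Stored big-endian, the bytes at ascending addresses are 39 B9 45 B0 EE E1 55 46.
Read back as little-endian, the first byte is least significant, giving 0x4655E1EEB045B939.
0x4655E1EEB045B939 = 5068205370951186745.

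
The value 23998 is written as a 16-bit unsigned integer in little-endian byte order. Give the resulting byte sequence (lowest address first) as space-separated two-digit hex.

BE 5D

23998 in hexadecimal, padded to 16 bits, is 0x5DBE.
Split into bytes (most-significant first): 5D BE.
In little-endian order the low byte comes first in memory.
So at ascending addresses the bytes are BE 5D.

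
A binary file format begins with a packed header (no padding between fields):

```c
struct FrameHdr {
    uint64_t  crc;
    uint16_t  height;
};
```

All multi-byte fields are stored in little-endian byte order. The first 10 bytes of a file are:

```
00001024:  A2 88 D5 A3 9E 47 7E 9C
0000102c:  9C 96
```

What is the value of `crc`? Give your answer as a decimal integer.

11276529263661385890

`crc` is the first field, at byte offset 0, occupying 8 bytes.
Bytes at offsets 0..7: A2 88 D5 A3 9E 47 7E 9C.
Little-endian stores the least-significant byte at the lowest address.
Reassemble most-significant byte first: 9C 7E 47 9E A3 D5 88 A2 → 0x9C7E479EA3D588A2.
0x9C7E479EA3D588A2 = 11276529263661385890.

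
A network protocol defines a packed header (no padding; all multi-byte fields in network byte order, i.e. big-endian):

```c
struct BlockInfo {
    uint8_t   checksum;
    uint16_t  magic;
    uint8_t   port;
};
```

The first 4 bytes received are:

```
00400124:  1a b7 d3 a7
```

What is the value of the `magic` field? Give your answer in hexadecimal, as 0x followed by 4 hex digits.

`magic` follows `checksum` (1 byte), so it starts at byte offset 1 and occupies 2 bytes.
Bytes at offsets 1..2: B7 D3.
Big-endian: lowest address holds the most-significant byte.
The bytes are already most-significant first: 0xB7D3.

0xB7D3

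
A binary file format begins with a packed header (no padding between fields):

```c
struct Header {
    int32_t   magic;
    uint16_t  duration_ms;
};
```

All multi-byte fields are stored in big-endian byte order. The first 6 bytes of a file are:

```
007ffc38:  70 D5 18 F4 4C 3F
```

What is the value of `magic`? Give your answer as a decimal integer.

1893013748

`magic` is the first field, at byte offset 0, occupying 4 bytes.
Bytes at offsets 0..3: 70 D5 18 F4.
Big-endian: lowest address holds the most-significant byte.
The bytes are already most-significant first: 0x70D518F4.
0x70D518F4 = 1893013748.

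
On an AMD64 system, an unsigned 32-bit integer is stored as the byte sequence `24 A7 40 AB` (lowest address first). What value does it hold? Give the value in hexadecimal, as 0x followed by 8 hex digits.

0xAB40A724

In little-endian order the low byte comes first in memory.
Reassemble most-significant byte first: AB 40 A7 24 → 0xAB40A724.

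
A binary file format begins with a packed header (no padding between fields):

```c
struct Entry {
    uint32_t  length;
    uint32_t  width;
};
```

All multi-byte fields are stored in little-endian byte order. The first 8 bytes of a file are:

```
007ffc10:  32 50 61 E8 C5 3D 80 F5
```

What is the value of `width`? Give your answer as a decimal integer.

4118822341

`width` follows `length` (4 bytes), so it starts at byte offset 4 and occupies 4 bytes.
Bytes at offsets 4..7: C5 3D 80 F5.
In little-endian order the low byte comes first in memory.
Reassemble most-significant byte first: F5 80 3D C5 → 0xF5803DC5.
0xF5803DC5 = 4118822341.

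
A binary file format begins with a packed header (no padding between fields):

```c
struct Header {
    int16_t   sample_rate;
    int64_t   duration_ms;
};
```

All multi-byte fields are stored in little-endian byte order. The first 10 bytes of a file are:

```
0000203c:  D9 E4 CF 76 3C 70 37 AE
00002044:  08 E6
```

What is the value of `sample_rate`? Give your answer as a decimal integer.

-6951

`sample_rate` is the first field, at byte offset 0, occupying 2 bytes.
Bytes at offsets 0..1: D9 E4.
In little-endian order the low byte comes first in memory.
Reassemble most-significant byte first: E4 D9 → 0xE4D9.
Top bit is set, so as a signed 16-bit value this is 0xE4D9 − 2^16 = -6951.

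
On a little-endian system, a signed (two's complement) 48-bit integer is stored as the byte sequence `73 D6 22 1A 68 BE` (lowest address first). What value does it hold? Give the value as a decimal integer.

Little-endian: lowest address holds the least-significant byte.
Reassemble most-significant byte first: BE 68 1A 22 D6 73 → 0xBE681A22D673.
Top bit is set, so as a signed 48-bit value this is 0xBE681A22D673 − 2^48 = -72120652343693.

-72120652343693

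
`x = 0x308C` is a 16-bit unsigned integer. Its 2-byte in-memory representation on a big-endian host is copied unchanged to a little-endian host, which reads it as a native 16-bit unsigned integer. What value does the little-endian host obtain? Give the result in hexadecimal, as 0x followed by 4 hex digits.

0x8C30

Stored big-endian, the bytes at ascending addresses are 30 8C.
Read back as little-endian, the first byte is least significant, giving 0x8C30.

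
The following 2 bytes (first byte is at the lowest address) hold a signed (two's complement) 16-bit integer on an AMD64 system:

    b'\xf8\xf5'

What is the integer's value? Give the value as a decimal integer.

-2568

Little-endian stores the least-significant byte at the lowest address.
Reassemble most-significant byte first: F5 F8 → 0xF5F8.
Top bit is set, so as a signed 16-bit value this is 0xF5F8 − 2^16 = -2568.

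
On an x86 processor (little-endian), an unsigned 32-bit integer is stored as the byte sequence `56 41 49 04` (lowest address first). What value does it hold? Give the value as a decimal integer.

71909718

Little-endian stores the least-significant byte at the lowest address.
Reassemble most-significant byte first: 04 49 41 56 → 0x04494156.
0x04494156 = 71909718.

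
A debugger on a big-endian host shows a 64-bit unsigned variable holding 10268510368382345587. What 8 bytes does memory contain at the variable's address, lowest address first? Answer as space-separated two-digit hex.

10268510368382345587 in hexadecimal, padded to 64 bits, is 0x8E8113C66FD86173.
Split into bytes (most-significant first): 8E 81 13 C6 6F D8 61 73.
Big-endian stores the most-significant byte at the lowest address.
So the memory order matches the most-significant-first order: 8E 81 13 C6 6F D8 61 73.

8E 81 13 C6 6F D8 61 73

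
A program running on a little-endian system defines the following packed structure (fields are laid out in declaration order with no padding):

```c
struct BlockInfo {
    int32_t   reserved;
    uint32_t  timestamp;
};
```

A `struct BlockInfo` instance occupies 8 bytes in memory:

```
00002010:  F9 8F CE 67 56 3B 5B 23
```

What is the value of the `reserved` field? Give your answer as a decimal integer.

1741590521

`reserved` is the first field, at byte offset 0, occupying 4 bytes.
Bytes at offsets 0..3: F9 8F CE 67.
In little-endian order the low byte comes first in memory.
Reassemble most-significant byte first: 67 CE 8F F9 → 0x67CE8FF9.
0x67CE8FF9 = 1741590521.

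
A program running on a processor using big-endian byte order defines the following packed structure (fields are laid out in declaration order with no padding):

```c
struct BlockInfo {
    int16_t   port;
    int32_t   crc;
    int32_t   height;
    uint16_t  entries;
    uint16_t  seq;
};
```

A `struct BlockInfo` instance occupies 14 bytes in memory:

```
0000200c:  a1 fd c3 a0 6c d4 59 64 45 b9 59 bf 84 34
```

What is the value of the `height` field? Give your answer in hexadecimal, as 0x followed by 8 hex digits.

0x596445B9

`height` follows `port` (2 B), `crc` (4 B), so it starts at offset 2 + 4 = 6 and occupies 4 bytes.
Bytes at offsets 6..9: 59 64 45 B9.
Big-endian: lowest address holds the most-significant byte.
The bytes are already most-significant first: 0x596445B9.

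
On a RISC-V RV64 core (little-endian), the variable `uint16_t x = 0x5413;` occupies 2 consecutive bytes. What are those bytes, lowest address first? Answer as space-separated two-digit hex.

13 54

Split into bytes (most-significant first): 54 13.
Little-endian stores the least-significant byte at the lowest address.
So at ascending addresses the bytes are 13 54.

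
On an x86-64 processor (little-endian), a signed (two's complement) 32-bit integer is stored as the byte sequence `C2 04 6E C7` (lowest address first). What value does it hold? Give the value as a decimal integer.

Little-endian: lowest address holds the least-significant byte.
Reassemble most-significant byte first: C7 6E 04 C2 → 0xC76E04C2.
Top bit is set, so as a signed 32-bit value this is 0xC76E04C2 − 2^32 = -949091134.

-949091134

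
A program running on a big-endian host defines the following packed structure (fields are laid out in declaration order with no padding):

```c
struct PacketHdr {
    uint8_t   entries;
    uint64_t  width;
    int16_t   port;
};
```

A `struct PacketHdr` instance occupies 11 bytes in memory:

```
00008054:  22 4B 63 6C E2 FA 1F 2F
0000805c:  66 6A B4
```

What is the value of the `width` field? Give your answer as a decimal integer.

5432305297653706598

`width` follows `entries` (1 byte), so it starts at byte offset 1 and occupies 8 bytes.
Bytes at offsets 1..8: 4B 63 6C E2 FA 1F 2F 66.
Big-endian: lowest address holds the most-significant byte.
The bytes are already most-significant first: 0x4B636CE2FA1F2F66.
0x4B636CE2FA1F2F66 = 5432305297653706598.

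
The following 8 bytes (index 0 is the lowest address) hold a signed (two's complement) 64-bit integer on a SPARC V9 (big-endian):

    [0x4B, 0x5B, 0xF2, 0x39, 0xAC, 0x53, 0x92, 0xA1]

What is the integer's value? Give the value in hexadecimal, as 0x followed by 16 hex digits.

0x4B5BF239AC5392A1

Big-endian stores the most-significant byte at the lowest address.
The bytes are already most-significant first: 0x4B5BF239AC5392A1.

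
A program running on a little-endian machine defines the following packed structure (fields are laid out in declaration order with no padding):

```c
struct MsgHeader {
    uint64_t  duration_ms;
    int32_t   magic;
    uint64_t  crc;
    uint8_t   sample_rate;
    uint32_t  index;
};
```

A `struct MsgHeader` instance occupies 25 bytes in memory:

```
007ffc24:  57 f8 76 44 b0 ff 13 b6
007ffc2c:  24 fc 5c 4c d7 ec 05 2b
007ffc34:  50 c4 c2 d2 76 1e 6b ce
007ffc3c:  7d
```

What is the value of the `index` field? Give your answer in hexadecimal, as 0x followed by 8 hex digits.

0x7DCE6B1E

`index` follows `duration_ms` (8 B), `magic` (4 B), `crc` (8 B), `sample_rate` (1 B), so it starts at offset 8 + 4 + 8 + 1 = 21 and occupies 4 bytes.
Bytes at offsets 21..24: 1E 6B CE 7D.
In little-endian order the low byte comes first in memory.
Reassemble most-significant byte first: 7D CE 6B 1E → 0x7DCE6B1E.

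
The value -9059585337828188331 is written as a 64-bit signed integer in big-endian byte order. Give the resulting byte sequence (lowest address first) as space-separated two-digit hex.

Two's complement of -9059585337828188331 in 64 bits: 9059585337828188331 = 0x7DBA1CDD719620AB; invert → 0x8245E3228E69DF54; add 1 → 0x8245E3228E69DF55.
Split into bytes (most-significant first): 82 45 E3 22 8E 69 DF 55.
Big-endian: lowest address holds the most-significant byte.
So the memory order matches the most-significant-first order: 82 45 E3 22 8E 69 DF 55.

82 45 E3 22 8E 69 DF 55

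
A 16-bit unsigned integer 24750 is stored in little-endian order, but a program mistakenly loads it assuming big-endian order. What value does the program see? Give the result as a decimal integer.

44640

24750 in 16-bit hexadecimal is 0x60AE.
Stored little-endian, the bytes at ascending addresses are AE 60.
Read back as big-endian, the last byte is least significant, giving 0xAE60.
0xAE60 = 44640.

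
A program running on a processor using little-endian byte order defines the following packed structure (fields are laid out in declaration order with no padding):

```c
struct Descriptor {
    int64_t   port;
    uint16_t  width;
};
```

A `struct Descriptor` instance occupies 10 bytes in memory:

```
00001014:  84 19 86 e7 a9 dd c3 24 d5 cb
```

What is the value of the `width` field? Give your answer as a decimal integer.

52181

`width` follows `port` (8 bytes), so it starts at byte offset 8 and occupies 2 bytes.
Bytes at offsets 8..9: D5 CB.
Little-endian: lowest address holds the least-significant byte.
Reassemble most-significant byte first: CB D5 → 0xCBD5.
0xCBD5 = 52181.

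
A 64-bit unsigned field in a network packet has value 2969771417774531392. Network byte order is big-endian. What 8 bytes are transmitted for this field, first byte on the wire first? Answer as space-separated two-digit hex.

2969771417774531392 in hexadecimal, padded to 64 bits, is 0x2936BF5EB48F2340.
Split into bytes (most-significant first): 29 36 BF 5E B4 8F 23 40.
In big-endian order the high byte comes first in memory.
So the memory order matches the most-significant-first order: 29 36 BF 5E B4 8F 23 40.

29 36 BF 5E B4 8F 23 40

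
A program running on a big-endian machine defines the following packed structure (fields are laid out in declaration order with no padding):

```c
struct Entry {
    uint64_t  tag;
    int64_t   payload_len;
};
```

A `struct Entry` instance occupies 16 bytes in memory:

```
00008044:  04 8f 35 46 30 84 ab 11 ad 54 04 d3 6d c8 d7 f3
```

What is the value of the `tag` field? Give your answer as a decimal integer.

`tag` is the first field, at byte offset 0, occupying 8 bytes.
Bytes at offsets 0..7: 04 8F 35 46 30 84 AB 11.
Big-endian stores the most-significant byte at the lowest address.
The bytes are already most-significant first: 0x048F35463084AB11.
0x048F35463084AB11 = 328539873399319313.

328539873399319313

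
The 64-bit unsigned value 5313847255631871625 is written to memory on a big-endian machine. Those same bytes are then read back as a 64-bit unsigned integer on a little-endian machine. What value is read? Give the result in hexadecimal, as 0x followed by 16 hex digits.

0x893E9FCEEC93BE49

5313847255631871625 in 64-bit hexadecimal is 0x49BE93ECCE9F3E89.
Stored big-endian, the bytes at ascending addresses are 49 BE 93 EC CE 9F 3E 89.
Read back as little-endian, the first byte is least significant, giving 0x893E9FCEEC93BE49.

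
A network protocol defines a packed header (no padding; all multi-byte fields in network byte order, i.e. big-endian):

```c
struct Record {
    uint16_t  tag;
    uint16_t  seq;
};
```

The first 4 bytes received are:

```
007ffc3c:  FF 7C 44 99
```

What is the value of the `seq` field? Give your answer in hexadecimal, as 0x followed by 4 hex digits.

`seq` follows `tag` (2 bytes), so it starts at byte offset 2 and occupies 2 bytes.
Bytes at offsets 2..3: 44 99.
Big-endian: lowest address holds the most-significant byte.
The bytes are already most-significant first: 0x4499.

0x4499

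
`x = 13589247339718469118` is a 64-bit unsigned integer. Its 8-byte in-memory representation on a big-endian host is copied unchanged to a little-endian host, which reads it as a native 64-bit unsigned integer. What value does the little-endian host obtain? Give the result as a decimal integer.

18331295217312110268

13589247339718469118 in 64-bit hexadecimal is 0xBC96B474E0D765FE.
Stored big-endian, the bytes at ascending addresses are BC 96 B4 74 E0 D7 65 FE.
Read back as little-endian, the first byte is least significant, giving 0xFE65D7E074B496BC.
0xFE65D7E074B496BC = 18331295217312110268.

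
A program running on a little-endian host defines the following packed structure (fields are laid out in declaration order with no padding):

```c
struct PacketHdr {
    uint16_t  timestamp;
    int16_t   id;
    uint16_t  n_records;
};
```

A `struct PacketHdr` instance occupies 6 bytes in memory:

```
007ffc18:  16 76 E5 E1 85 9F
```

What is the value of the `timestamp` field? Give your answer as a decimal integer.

30230

`timestamp` is the first field, at byte offset 0, occupying 2 bytes.
Bytes at offsets 0..1: 16 76.
Little-endian stores the least-significant byte at the lowest address.
Reassemble most-significant byte first: 76 16 → 0x7616.
0x7616 = 30230.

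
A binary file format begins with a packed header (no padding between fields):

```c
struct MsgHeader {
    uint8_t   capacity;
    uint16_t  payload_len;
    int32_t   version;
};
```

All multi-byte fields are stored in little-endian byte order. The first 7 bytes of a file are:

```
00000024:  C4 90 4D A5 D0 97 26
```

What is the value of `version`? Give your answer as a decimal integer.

`version` follows `capacity` (1 B), `payload_len` (2 B), so it starts at offset 1 + 2 = 3 and occupies 4 bytes.
Bytes at offsets 3..6: A5 D0 97 26.
In little-endian order the low byte comes first in memory.
Reassemble most-significant byte first: 26 97 D0 A5 → 0x2697D0A5.
0x2697D0A5 = 647483557.

647483557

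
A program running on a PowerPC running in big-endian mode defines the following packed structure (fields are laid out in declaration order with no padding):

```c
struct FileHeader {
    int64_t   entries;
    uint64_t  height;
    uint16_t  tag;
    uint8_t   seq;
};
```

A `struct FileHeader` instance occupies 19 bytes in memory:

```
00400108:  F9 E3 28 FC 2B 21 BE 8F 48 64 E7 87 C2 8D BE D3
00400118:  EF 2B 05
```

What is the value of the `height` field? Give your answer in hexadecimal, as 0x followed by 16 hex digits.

0x4864E787C28DBED3

`height` follows `entries` (8 bytes), so it starts at byte offset 8 and occupies 8 bytes.
Bytes at offsets 8..15: 48 64 E7 87 C2 8D BE D3.
Big-endian: lowest address holds the most-significant byte.
The bytes are already most-significant first: 0x4864E787C28DBED3.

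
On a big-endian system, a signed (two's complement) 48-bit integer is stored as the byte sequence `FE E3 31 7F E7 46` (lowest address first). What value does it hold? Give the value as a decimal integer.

In big-endian order the high byte comes first in memory.
The bytes are already most-significant first: 0xFEE3317FE746.
Top bit is set, so as a signed 48-bit value this is 0xFEE3317FE746 − 2^48 = -1223235213498.

-1223235213498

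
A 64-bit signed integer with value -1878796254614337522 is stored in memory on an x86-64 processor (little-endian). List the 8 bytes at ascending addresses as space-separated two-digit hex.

Two's complement of -1878796254614337522 in 64 bits: 1878796254614337522 = 0x1A12D33D419F37F2; invert → 0xE5ED2CC2BE60C80D; add 1 → 0xE5ED2CC2BE60C80E.
Split into bytes (most-significant first): E5 ED 2C C2 BE 60 C8 0E.
Little-endian: lowest address holds the least-significant byte.
So at ascending addresses the bytes are 0E C8 60 BE C2 2C ED E5.

0E C8 60 BE C2 2C ED E5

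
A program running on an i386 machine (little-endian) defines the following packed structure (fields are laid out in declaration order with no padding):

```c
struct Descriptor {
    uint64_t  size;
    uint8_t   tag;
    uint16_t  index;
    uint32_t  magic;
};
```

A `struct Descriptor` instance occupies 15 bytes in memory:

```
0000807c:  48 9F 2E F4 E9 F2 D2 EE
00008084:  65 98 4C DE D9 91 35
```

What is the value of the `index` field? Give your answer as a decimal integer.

`index` follows `size` (8 B), `tag` (1 B), so it starts at offset 8 + 1 = 9 and occupies 2 bytes.
Bytes at offsets 9..10: 98 4C.
Little-endian stores the least-significant byte at the lowest address.
Reassemble most-significant byte first: 4C 98 → 0x4C98.
0x4C98 = 19608.

19608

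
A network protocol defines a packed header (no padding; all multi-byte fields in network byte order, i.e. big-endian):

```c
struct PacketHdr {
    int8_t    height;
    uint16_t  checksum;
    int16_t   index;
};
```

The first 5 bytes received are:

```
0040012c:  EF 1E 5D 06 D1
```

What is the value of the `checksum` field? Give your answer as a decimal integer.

`checksum` follows `height` (1 byte), so it starts at byte offset 1 and occupies 2 bytes.
Bytes at offsets 1..2: 1E 5D.
In big-endian order the high byte comes first in memory.
The bytes are already most-significant first: 0x1E5D.
0x1E5D = 7773.

7773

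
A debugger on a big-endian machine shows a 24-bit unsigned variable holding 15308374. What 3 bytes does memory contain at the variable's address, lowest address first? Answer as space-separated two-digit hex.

E9 96 56

15308374 in hexadecimal, padded to 24 bits, is 0xE99656.
Split into bytes (most-significant first): E9 96 56.
Big-endian stores the most-significant byte at the lowest address.
So the memory order matches the most-significant-first order: E9 96 56.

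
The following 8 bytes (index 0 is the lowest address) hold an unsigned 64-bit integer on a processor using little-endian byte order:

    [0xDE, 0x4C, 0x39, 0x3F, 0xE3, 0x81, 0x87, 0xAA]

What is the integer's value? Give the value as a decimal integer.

12287932921321966814

Little-endian stores the least-significant byte at the lowest address.
Reassemble most-significant byte first: AA 87 81 E3 3F 39 4C DE → 0xAA8781E33F394CDE.
0xAA8781E33F394CDE = 12287932921321966814.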